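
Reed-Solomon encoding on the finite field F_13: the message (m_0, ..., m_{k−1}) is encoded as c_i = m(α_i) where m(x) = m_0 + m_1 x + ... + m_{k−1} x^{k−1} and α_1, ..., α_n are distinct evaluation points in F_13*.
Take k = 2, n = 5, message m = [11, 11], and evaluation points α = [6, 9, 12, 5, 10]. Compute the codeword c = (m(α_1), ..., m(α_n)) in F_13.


c = [12, 6, 0, 1, 4]

Message polynomial: m(x) = 11 + 11·x (mod 13).
For each evaluation point α_i, compute m(α_i) mod 13:
  α_1 = 6: Horner steps 11 → 12, so m(6) = 12.
  α_2 = 9: Horner steps 11 → 6, so m(9) = 6.
  α_3 = 12: Horner steps 11 → 0, so m(12) = 0.
  α_4 = 5: Horner steps 11 → 1, so m(5) = 1.
  α_5 = 10: Horner steps 11 → 4, so m(10) = 4.
Codeword c = [12, 6, 0, 1, 4] ∈ F_13^5.


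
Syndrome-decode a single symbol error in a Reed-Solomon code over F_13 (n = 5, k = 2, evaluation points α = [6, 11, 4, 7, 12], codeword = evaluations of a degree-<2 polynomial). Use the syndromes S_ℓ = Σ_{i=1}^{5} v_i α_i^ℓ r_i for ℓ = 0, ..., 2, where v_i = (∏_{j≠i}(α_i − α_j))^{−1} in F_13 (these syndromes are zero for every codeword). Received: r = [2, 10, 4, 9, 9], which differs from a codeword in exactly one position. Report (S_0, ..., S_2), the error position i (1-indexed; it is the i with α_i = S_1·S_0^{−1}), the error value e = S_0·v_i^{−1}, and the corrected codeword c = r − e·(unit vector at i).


S = (1, 7, 10), error at position 4, error magnitude e = 8, c = [2, 10, 4, 1, 9].

Step 1: column multipliers v_i = (∏_{j≠i}(α_i − α_j))^{−1} mod 13.
  i = 1 (α = 6): (6−11)(6−4)(6−7)(6−12) = (−5)·2·(−1)·(−6) = −60 ≡ 5, so v_1 = 5^{−1} = 8 (mod 13).
  i = 2 (α = 11): (11−6)(11−4)(11−7)(11−12) = 5·7·4·(−1) = −140 ≡ 3, so v_2 = 3^{−1} = 9 (mod 13).
  i = 3 (α = 4): (4−6)(4−11)(4−7)(4−12) = (−2)·(−7)·(−3)·(−8) = 336 ≡ 11, so v_3 = 11^{−1} = 6 (mod 13).
  i = 4 (α = 7): (7−6)(7−11)(7−4)(7−12) = 1·(−4)·3·(−5) = 60 ≡ 8, so v_4 = 8^{−1} = 5 (mod 13).
  i = 5 (α = 12): (12−6)(12−11)(12−4)(12−7) = 6·1·8·5 = 240 ≡ 6, so v_5 = 6^{−1} = 11 (mod 13).
  v = [8, 9, 6, 5, 11].
Step 2: syndromes of r = [2, 10, 4, 9, 9] (all sums mod 13).
  S_0 = Σ v_i r_i = 8·2 + 9·10 + 6·4 + 5·9 + 11·9 = 274 ≡ 1.
  S_1 = Σ v_i α_i r_i = 8·6·2 + 9·11·10 + 6·4·4 + 5·7·9 + 11·12·9 = 2685 ≡ 7.
  α_i^2 mod 13 = [10, 4, 3, 10, 1].
  S_2 = Σ v_i α_i^2 r_i = 8·10·2 + 9·4·10 + 6·3·4 + 5·10·9 + 11·1·9 = 1141 ≡ 10.
  S = (1, 7, 10) ≠ 0, so r is not a codeword (an error is present).
Step 3: locate the error. For a single error e at position i, S_ℓ = v_i·e·α_i^ℓ, so α_err = S_1/S_0.
  S_0^{−1} = 1^{−1} = 1 (mod 13), so α_err = 7·1 = 7 ≡ 7 = α_4. Error position i = 4.
  Consistency check: S_2/S_1 = 10·2 = 20 ≡ 7 = α_err ✓ (single-error assumption holds).
Step 4: error magnitude e = S_0/v_4 = S_0·∏_{j≠4}(α_4 − α_j) = 1·8 = 8 ≡ 8 (mod 13).
Step 5: correct position 4: c_4 = r_4 − e = 9 − 8 ≡ 1 (mod 13). Hence c = [2, 10, 4, 1, 9].
  Check: interpolating c through the α_i gives m(x) = 8 + 12·x (degree < 2) with m(α_i) = c_i for every i, so c is indeed a codeword.


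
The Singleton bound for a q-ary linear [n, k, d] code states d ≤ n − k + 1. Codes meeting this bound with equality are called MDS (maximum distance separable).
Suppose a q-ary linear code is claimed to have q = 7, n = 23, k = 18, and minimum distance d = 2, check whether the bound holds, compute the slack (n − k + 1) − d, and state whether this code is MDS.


Singleton RHS = n − k + 1 = 6, slack = 4, bound satisfied, not MDS.

Singleton bound: d ≤ n − k + 1.
Here n = 23, k = 18, so n − k + 1 = 6.
Given d = 2, check d ≤ 6: YES.
Slack = (n − k + 1) − d = 4.
The code is NOT MDS (slack = 4 > 0).
Description: the claimed parameters are [23, 18, 2]_7; such a code would be non-MDS.


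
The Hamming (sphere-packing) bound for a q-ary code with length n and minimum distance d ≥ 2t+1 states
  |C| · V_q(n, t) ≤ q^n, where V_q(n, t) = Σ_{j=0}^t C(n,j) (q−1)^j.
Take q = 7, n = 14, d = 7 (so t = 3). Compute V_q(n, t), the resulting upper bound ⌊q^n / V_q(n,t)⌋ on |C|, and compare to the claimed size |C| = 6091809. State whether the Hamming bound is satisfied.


V_q(n, t) = 81985, q^n = 678223072849, Hamming bound = 8272526, |C| = 6091809 ≤ bound (satisfied).

Step 1: Compute V_q(n, t) = Σ_{j=0}^3 C(n, j) (q−1)^j.
  j = 0: C(14,0)·(6)^0 = 1·1 = 1.
  j = 1: C(14,1)·(6)^1 = 14·6 = 84.
  j = 2: C(14,2)·(6)^2 = 91·36 = 3276.
  j = 3: C(14,3)·(6)^3 = 364·216 = 78624.
  V_q(n, t) = 1 + 84 + 3276 + 78624 = 81985.
Step 2: q^n = 7^14 = 678223072849.
Step 3: Hamming bound ⌊q^n / V_q(n,t)⌋ = ⌊678223072849/81985⌋ = 8272526.
Step 4: Compare |C| = 6091809 to 8272526: satisfied.
The claimed |C| lies below the Hamming bound.


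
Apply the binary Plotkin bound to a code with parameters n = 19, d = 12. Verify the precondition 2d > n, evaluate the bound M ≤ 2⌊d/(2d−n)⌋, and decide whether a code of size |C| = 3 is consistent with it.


Plotkin bound M ≤ 4; given |C| = 3 ≤ bound (satisfied).

Check applicability: 2d = 24, n = 19.
2d − n = 5 > 0, so Plotkin applies.
Compute d/(2d−n) = 12/5 ≈ 2.4000.
⌊d/(2d−n)⌋ = 2.
Plotkin bound: M ≤ 2·2 = 4.
Given |C| = 3, check: satisfied.
This |C| is below the Plotkin bound.


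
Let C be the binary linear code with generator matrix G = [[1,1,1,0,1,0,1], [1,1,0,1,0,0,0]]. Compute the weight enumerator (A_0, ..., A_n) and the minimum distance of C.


Weight distribution: A_0 = 1, A_3 = 1, A_4 = 1, A_5 = 1. Minimum distance d = 3.

Enumerate all 2^2 = 4 messages m ∈ F_2^2.
For each, compute codeword c = mG in F_2^7, then tally its weight.
  m = 00 → c = 0000000, weight = 0.
  m = 10 → c = 1110101, weight = 5.
  m = 01 → c = 1101000, weight = 3.
  m = 11 → c = 0011101, weight = 4.
Tally weights:
  weight 0: 1 codewords.
  weight 3: 1 codewords.
  weight 4: 1 codewords.
  weight 5: 1 codewords.
Minimum distance d = smallest w > 0 with A_w > 0 = 3.
Sanity: Σ A_w = 4 = 2^2 = 4 ✓.


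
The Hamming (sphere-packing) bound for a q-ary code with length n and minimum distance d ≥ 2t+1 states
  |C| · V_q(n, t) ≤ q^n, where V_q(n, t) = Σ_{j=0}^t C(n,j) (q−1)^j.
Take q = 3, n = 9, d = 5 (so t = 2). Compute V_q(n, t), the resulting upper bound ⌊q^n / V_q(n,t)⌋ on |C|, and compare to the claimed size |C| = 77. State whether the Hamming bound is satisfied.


V_q(n, t) = 163, q^n = 19683, Hamming bound = 120, |C| = 77 ≤ bound (satisfied).

Step 1: Compute V_q(n, t) = Σ_{j=0}^2 C(n, j) (q−1)^j.
  j = 0: C(9,0)·(2)^0 = 1·1 = 1.
  j = 1: C(9,1)·(2)^1 = 9·2 = 18.
  j = 2: C(9,2)·(2)^2 = 36·4 = 144.
  V_q(n, t) = 1 + 18 + 144 = 163.
Step 2: q^n = 3^9 = 19683.
Step 3: Hamming bound ⌊q^n / V_q(n,t)⌋ = ⌊19683/163⌋ = 120.
Step 4: Compare |C| = 77 to 120: satisfied.
The claimed |C| lies below the Hamming bound.


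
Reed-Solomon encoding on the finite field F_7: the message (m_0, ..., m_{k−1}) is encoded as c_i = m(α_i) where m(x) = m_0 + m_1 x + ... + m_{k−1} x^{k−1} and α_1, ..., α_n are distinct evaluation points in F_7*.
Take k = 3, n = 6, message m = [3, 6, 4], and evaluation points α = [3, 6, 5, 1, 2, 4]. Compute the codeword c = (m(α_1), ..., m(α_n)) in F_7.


c = [1, 1, 0, 6, 3, 0]

Message polynomial: m(x) = 3 + 6·x + 4·x^2 (mod 7).
For each evaluation point α_i, compute m(α_i) mod 7:
  α_1 = 3: Horner steps 4 → 4 → 1, so m(3) = 1.
  α_2 = 6: Horner steps 4 → 2 → 1, so m(6) = 1.
  α_3 = 5: Horner steps 4 → 5 → 0, so m(5) = 0.
  α_4 = 1: Horner steps 4 → 3 → 6, so m(1) = 6.
  α_5 = 2: Horner steps 4 → 0 → 3, so m(2) = 3.
  α_6 = 4: Horner steps 4 → 1 → 0, so m(4) = 0.
Codeword c = [1, 1, 0, 6, 3, 0] ∈ F_7^6.


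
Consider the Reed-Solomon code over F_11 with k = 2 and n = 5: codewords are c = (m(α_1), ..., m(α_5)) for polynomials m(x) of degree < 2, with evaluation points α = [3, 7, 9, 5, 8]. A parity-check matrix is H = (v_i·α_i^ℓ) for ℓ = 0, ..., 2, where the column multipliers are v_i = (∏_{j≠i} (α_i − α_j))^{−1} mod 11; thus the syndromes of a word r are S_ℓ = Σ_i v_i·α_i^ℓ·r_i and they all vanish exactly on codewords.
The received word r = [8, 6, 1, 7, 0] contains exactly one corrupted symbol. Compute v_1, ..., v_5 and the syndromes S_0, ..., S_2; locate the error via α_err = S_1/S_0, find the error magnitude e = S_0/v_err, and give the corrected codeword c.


S = (10, 2, 7), error at position 3, error magnitude e = 7, c = [8, 6, 5, 7, 0].

Step 1: column multipliers v_i = (∏_{j≠i}(α_i − α_j))^{−1} mod 11.
  i = 1 (α = 3): (3−7)(3−9)(3−5)(3−8) = (−4)·(−6)·(−2)·(−5) = 240 ≡ 9, so v_1 = 9^{−1} = 5 (mod 11).
  i = 2 (α = 7): (7−3)(7−9)(7−5)(7−8) = 4·(−2)·2·(−1) = 16 ≡ 5, so v_2 = 5^{−1} = 9 (mod 11).
  i = 3 (α = 9): (9−3)(9−7)(9−5)(9−8) = 6·2·4·1 = 48 ≡ 4, so v_3 = 4^{−1} = 3 (mod 11).
  i = 4 (α = 5): (5−3)(5−7)(5−9)(5−8) = 2·(−2)·(−4)·(−3) = −48 ≡ 7, so v_4 = 7^{−1} = 8 (mod 11).
  i = 5 (α = 8): (8−3)(8−7)(8−9)(8−5) = 5·1·(−1)·3 = −15 ≡ 7, so v_5 = 7^{−1} = 8 (mod 11).
  v = [5, 9, 3, 8, 8].
Step 2: syndromes of r = [8, 6, 1, 7, 0] (all sums mod 11).
  S_0 = Σ v_i r_i = 5·8 + 9·6 + 3·1 + 8·7 + 8·0 = 153 ≡ 10.
  S_1 = Σ v_i α_i r_i = 5·3·8 + 9·7·6 + 3·9·1 + 8·5·7 + 8·8·0 = 805 ≡ 2.
  α_i^2 mod 11 = [9, 5, 4, 3, 9].
  S_2 = Σ v_i α_i^2 r_i = 5·9·8 + 9·5·6 + 3·4·1 + 8·3·7 + 8·9·0 = 810 ≡ 7.
  S = (10, 2, 7) ≠ 0, so r is not a codeword (an error is present).
Step 3: locate the error. For a single error e at position i, S_ℓ = v_i·e·α_i^ℓ, so α_err = S_1/S_0.
  S_0^{−1} = 10^{−1} = 10 (mod 11), so α_err = 2·10 = 20 ≡ 9 = α_3. Error position i = 3.
  Consistency check: S_2/S_1 = 7·6 = 42 ≡ 9 = α_err ✓ (single-error assumption holds).
Step 4: error magnitude e = S_0/v_3 = S_0·∏_{j≠3}(α_3 − α_j) = 10·4 = 40 ≡ 7 (mod 11).
Step 5: correct position 3: c_3 = r_3 − e = 1 − 7 ≡ 5 (mod 11). Hence c = [8, 6, 5, 7, 0].
  Check: interpolating c through the α_i gives m(x) = 4 + 5·x (degree < 2) with m(α_i) = c_i for every i, so c is indeed a codeword.


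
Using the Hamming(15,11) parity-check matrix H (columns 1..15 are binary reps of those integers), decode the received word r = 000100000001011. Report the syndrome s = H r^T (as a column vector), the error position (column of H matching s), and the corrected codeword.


s = (1, 0, 0, 1)^T, error position = 9, corrected codeword c = 000100001001011

Compute s = H r^T mod 2 one row at a time:
  s_1 = 0 + 0 + 0 + 0 + 1 + 0 + 1 + 1 = 3 ≡ 1 (mod 2).
  s_2 = 1 + 0 + 0 + 0 + 1 + 0 + 1 + 1 = 4 ≡ 0 (mod 2).
  s_3 = 0 + 0 + 0 + 0 + 0 + 0 + 1 + 1 = 2 ≡ 0 (mod 2).
  s_4 = 0 + 0 + 0 + 0 + 0 + 0 + 0 + 1 = 1 ≡ 1 (mod 2).
s = (1, 0, 0, 1)^T — this equals column 9 of H (binary 1001), so error is at position 9.
Correct: flip bit 9 of r = 000100000001011 to get c = 000100001001011.


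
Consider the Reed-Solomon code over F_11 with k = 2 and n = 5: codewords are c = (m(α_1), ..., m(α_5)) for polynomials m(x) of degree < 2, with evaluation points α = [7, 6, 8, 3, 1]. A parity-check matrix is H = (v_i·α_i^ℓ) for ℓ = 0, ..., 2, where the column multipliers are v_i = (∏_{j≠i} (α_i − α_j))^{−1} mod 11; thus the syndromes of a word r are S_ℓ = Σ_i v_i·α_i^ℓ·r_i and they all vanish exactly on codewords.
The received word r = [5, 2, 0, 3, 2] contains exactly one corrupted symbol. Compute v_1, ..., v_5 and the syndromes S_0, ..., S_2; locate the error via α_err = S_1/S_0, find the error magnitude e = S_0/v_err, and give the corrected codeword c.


S = (10, 5, 8), error at position 2, error magnitude e = 3, c = [5, 10, 0, 3, 2].

Step 1: column multipliers v_i = (∏_{j≠i}(α_i − α_j))^{−1} mod 11.
  i = 1 (α = 7): (7−6)(7−8)(7−3)(7−1) = 1·(−1)·4·6 = −24 ≡ 9, so v_1 = 9^{−1} = 5 (mod 11).
  i = 2 (α = 6): (6−7)(6−8)(6−3)(6−1) = (−1)·(−2)·3·5 = 30 ≡ 8, so v_2 = 8^{−1} = 7 (mod 11).
  i = 3 (α = 8): (8−7)(8−6)(8−3)(8−1) = 1·2·5·7 = 70 ≡ 4, so v_3 = 4^{−1} = 3 (mod 11).
  i = 4 (α = 3): (3−7)(3−6)(3−8)(3−1) = (−4)·(−3)·(−5)·2 = −120 ≡ 1, so v_4 = 1^{−1} = 1 (mod 11).
  i = 5 (α = 1): (1−7)(1−6)(1−8)(1−3) = (−6)·(−5)·(−7)·(−2) = 420 ≡ 2, so v_5 = 2^{−1} = 6 (mod 11).
  v = [5, 7, 3, 1, 6].
Step 2: syndromes of r = [5, 2, 0, 3, 2] (all sums mod 11).
  S_0 = Σ v_i r_i = 5·5 + 7·2 + 3·0 + 1·3 + 6·2 = 54 ≡ 10.
  S_1 = Σ v_i α_i r_i = 5·7·5 + 7·6·2 + 3·8·0 + 1·3·3 + 6·1·2 = 280 ≡ 5.
  α_i^2 mod 11 = [5, 3, 9, 9, 1].
  S_2 = Σ v_i α_i^2 r_i = 5·5·5 + 7·3·2 + 3·9·0 + 1·9·3 + 6·1·2 = 206 ≡ 8.
  S = (10, 5, 8) ≠ 0, so r is not a codeword (an error is present).
Step 3: locate the error. For a single error e at position i, S_ℓ = v_i·e·α_i^ℓ, so α_err = S_1/S_0.
  S_0^{−1} = 10^{−1} = 10 (mod 11), so α_err = 5·10 = 50 ≡ 6 = α_2. Error position i = 2.
  Consistency check: S_2/S_1 = 8·9 = 72 ≡ 6 = α_err ✓ (single-error assumption holds).
Step 4: error magnitude e = S_0/v_2 = S_0·∏_{j≠2}(α_2 − α_j) = 10·8 = 80 ≡ 3 (mod 11).
Step 5: correct position 2: c_2 = r_2 − e = 2 − 3 ≡ 10 (mod 11). Hence c = [5, 10, 0, 3, 2].
  Check: interpolating c through the α_i gives m(x) = 7 + 6·x (degree < 2) with m(α_i) = c_i for every i, so c is indeed a codeword.


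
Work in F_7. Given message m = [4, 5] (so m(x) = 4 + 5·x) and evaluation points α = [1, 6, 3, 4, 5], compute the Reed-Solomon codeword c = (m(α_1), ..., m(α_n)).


c = [2, 6, 5, 3, 1]

Message polynomial: m(x) = 4 + 5·x (mod 7).
For each evaluation point α_i, compute m(α_i) mod 7:
  α_1 = 1: Horner steps 5 → 2, so m(1) = 2.
  α_2 = 6: Horner steps 5 → 6, so m(6) = 6.
  α_3 = 3: Horner steps 5 → 5, so m(3) = 5.
  α_4 = 4: Horner steps 5 → 3, so m(4) = 3.
  α_5 = 5: Horner steps 5 → 1, so m(5) = 1.
Codeword c = [2, 6, 5, 3, 1] ∈ F_7^5.


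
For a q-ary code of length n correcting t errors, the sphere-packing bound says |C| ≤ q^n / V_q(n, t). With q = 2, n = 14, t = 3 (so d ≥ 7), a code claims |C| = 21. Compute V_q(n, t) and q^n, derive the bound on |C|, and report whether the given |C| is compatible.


V_q(n, t) = 470, q^n = 16384, Hamming bound = 34, |C| = 21 ≤ bound (satisfied).

Step 1: Compute V_q(n, t) = Σ_{j=0}^3 C(n, j) (q−1)^j.
  j = 0: C(14,0)·(1)^0 = 1·1 = 1.
  j = 1: C(14,1)·(1)^1 = 14·1 = 14.
  j = 2: C(14,2)·(1)^2 = 91·1 = 91.
  j = 3: C(14,3)·(1)^3 = 364·1 = 364.
  V_q(n, t) = 1 + 14 + 91 + 364 = 470.
Step 2: q^n = 2^14 = 16384.
Step 3: Hamming bound ⌊q^n / V_q(n,t)⌋ = ⌊16384/470⌋ = 34.
Step 4: Compare |C| = 21 to 34: satisfied.
The claimed |C| lies below the Hamming bound.


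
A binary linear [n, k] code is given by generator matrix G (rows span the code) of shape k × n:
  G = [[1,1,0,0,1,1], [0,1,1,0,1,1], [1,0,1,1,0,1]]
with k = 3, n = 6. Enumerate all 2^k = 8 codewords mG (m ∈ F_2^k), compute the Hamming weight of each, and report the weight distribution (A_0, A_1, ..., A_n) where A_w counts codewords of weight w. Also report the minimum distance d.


Weight distribution: A_0 = 1, A_2 = 2, A_4 = 5. Minimum distance d = 2.

Enumerate all 2^3 = 8 messages m ∈ F_2^3.
For each, compute codeword c = mG in F_2^6, then tally its weight.
  m = 000 → c = 000000, weight = 0.
  m = 100 → c = 110011, weight = 4.
  m = 010 → c = 011011, weight = 4.
  m = 110 → c = 101000, weight = 2.
  m = 001 → c = 101101, weight = 4.
  m = 101 → c = 011110, weight = 4.
  m = 011 → c = 110110, weight = 4.
  m = 111 → c = 000101, weight = 2.
Tally weights:
  weight 0: 1 codewords.
  weight 2: 2 codewords.
  weight 4: 5 codewords.
Minimum distance d = smallest w > 0 with A_w > 0 = 2.
Sanity: Σ A_w = 8 = 2^3 = 8 ✓.


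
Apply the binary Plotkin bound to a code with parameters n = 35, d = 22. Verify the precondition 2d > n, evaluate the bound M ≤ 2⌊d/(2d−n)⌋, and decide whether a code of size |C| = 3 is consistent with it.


Plotkin bound M ≤ 4; given |C| = 3 ≤ bound (satisfied).

Check applicability: 2d = 44, n = 35.
2d − n = 9 > 0, so Plotkin applies.
Compute d/(2d−n) = 22/9 ≈ 2.4444.
⌊d/(2d−n)⌋ = 2.
Plotkin bound: M ≤ 2·2 = 4.
Given |C| = 3, check: satisfied.
This |C| is below the Plotkin bound.


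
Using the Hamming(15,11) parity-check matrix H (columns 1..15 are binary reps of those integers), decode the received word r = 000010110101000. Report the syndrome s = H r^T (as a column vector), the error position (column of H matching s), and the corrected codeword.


s = (1, 1, 0, 0)^T, error position = 12, corrected codeword c = 000010110100000

Compute s = H r^T mod 2 one row at a time:
  s_1 = 1 + 0 + 1 + 0 + 1 + 0 + 0 + 0 = 3 ≡ 1 (mod 2).
  s_2 = 0 + 1 + 0 + 1 + 1 + 0 + 0 + 0 = 3 ≡ 1 (mod 2).
  s_3 = 0 + 0 + 0 + 1 + 1 + 0 + 0 + 0 = 2 ≡ 0 (mod 2).
  s_4 = 0 + 0 + 1 + 1 + 0 + 0 + 0 + 0 = 2 ≡ 0 (mod 2).
s = (1, 1, 0, 0)^T — this equals column 12 of H (binary 1100), so error is at position 12.
Correct: flip bit 12 of r = 000010110101000 to get c = 000010110100000.


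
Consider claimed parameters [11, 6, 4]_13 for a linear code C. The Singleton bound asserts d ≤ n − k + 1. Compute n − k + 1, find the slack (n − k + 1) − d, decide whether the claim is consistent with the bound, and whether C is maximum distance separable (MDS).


Singleton RHS = n − k + 1 = 6, slack = 2, bound satisfied, not MDS.

Singleton bound: d ≤ n − k + 1.
Here n = 11, k = 6, so n − k + 1 = 6.
Given d = 4, check d ≤ 6: YES.
Slack = (n − k + 1) − d = 2.
The code is NOT MDS (slack = 2 > 0).
Description: the claimed parameters are [11, 6, 4]_13; such a code would be non-MDS.


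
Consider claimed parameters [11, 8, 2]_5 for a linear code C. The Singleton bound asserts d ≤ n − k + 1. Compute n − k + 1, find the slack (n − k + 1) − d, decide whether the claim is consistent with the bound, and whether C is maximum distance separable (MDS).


Singleton RHS = n − k + 1 = 4, slack = 2, bound satisfied, not MDS.

Singleton bound: d ≤ n − k + 1.
Here n = 11, k = 8, so n − k + 1 = 4.
Given d = 2, check d ≤ 4: YES.
Slack = (n − k + 1) − d = 2.
The code is NOT MDS (slack = 2 > 0).
Description: the claimed parameters are [11, 8, 2]_5; such a code would be non-MDS.


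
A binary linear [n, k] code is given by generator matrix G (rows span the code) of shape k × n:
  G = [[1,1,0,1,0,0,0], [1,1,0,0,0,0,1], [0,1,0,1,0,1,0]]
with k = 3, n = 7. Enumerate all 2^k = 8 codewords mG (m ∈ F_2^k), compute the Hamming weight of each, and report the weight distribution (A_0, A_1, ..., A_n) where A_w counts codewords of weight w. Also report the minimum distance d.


Weight distribution: A_0 = 1, A_2 = 2, A_3 = 4, A_4 = 1. Minimum distance d = 2.

Enumerate all 2^3 = 8 messages m ∈ F_2^3.
For each, compute codeword c = mG in F_2^7, then tally its weight.
  m = 000 → c = 0000000, weight = 0.
  m = 100 → c = 1101000, weight = 3.
  m = 010 → c = 1100001, weight = 3.
  m = 110 → c = 0001001, weight = 2.
  m = 001 → c = 0101010, weight = 3.
  m = 101 → c = 1000010, weight = 2.
  m = 011 → c = 1001011, weight = 4.
  m = 111 → c = 0100011, weight = 3.
Tally weights:
  weight 0: 1 codewords.
  weight 2: 2 codewords.
  weight 3: 4 codewords.
  weight 4: 1 codewords.
Minimum distance d = smallest w > 0 with A_w > 0 = 2.
Sanity: Σ A_w = 8 = 2^3 = 8 ✓.


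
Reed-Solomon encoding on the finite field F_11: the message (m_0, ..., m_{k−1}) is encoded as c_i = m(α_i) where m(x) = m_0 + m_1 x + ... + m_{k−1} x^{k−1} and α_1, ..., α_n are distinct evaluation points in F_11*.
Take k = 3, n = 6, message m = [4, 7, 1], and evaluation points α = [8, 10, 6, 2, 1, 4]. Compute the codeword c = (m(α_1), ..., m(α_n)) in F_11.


c = [3, 9, 5, 0, 1, 4]

Message polynomial: m(x) = 4 + 7·x + 1·x^2 (mod 11).
For each evaluation point α_i, compute m(α_i) mod 11:
  α_1 = 8: Horner steps 1 → 4 → 3, so m(8) = 3.
  α_2 = 10: Horner steps 1 → 6 → 9, so m(10) = 9.
  α_3 = 6: Horner steps 1 → 2 → 5, so m(6) = 5.
  α_4 = 2: Horner steps 1 → 9 → 0, so m(2) = 0.
  α_5 = 1: Horner steps 1 → 8 → 1, so m(1) = 1.
  α_6 = 4: Horner steps 1 → 0 → 4, so m(4) = 4.
Codeword c = [3, 9, 5, 0, 1, 4] ∈ F_11^6.


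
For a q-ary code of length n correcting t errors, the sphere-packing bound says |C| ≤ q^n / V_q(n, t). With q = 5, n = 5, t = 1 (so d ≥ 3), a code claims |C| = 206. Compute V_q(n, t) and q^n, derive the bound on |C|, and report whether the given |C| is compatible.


V_q(n, t) = 21, q^n = 3125, Hamming bound = 148, |C| = 206 > bound (violated).

Step 1: Compute V_q(n, t) = Σ_{j=0}^1 C(n, j) (q−1)^j.
  j = 0: C(5,0)·(4)^0 = 1·1 = 1.
  j = 1: C(5,1)·(4)^1 = 5·4 = 20.
  V_q(n, t) = 1 + 20 = 21.
Step 2: q^n = 5^5 = 3125.
Step 3: Hamming bound ⌊q^n / V_q(n,t)⌋ = ⌊3125/21⌋ = 148.
Step 4: Compare |C| = 206 to 148: violated.
The claimed |C| lies above the Hamming bound, so no 5-ary code of length 5 with d ≥ 3 can have 206 codewords.


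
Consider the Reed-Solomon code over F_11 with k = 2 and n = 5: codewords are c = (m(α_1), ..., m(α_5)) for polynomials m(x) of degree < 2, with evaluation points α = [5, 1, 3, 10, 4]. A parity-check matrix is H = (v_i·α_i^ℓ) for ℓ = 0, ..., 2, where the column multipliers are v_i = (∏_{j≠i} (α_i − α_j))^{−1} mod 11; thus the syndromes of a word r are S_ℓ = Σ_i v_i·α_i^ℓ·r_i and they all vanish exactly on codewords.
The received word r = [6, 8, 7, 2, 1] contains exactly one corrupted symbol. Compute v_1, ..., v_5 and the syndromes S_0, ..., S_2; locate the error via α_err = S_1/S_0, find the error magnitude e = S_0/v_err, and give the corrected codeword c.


S = (9, 2, 9), error at position 4, error magnitude e = 4, c = [6, 8, 7, 9, 1].

Step 1: column multipliers v_i = (∏_{j≠i}(α_i − α_j))^{−1} mod 11.
  i = 1 (α = 5): (5−1)(5−3)(5−10)(5−4) = 4·2·(−5)·1 = −40 ≡ 4, so v_1 = 4^{−1} = 3 (mod 11).
  i = 2 (α = 1): (1−5)(1−3)(1−10)(1−4) = (−4)·(−2)·(−9)·(−3) = 216 ≡ 7, so v_2 = 7^{−1} = 8 (mod 11).
  i = 3 (α = 3): (3−5)(3−1)(3−10)(3−4) = (−2)·2·(−7)·(−1) = −28 ≡ 5, so v_3 = 5^{−1} = 9 (mod 11).
  i = 4 (α = 10): (10−5)(10−1)(10−3)(10−4) = 5·9·7·6 = 1890 ≡ 9, so v_4 = 9^{−1} = 5 (mod 11).
  i = 5 (α = 4): (4−5)(4−1)(4−3)(4−10) = (−1)·3·1·(−6) = 18 ≡ 7, so v_5 = 7^{−1} = 8 (mod 11).
  v = [3, 8, 9, 5, 8].
Step 2: syndromes of r = [6, 8, 7, 2, 1] (all sums mod 11).
  S_0 = Σ v_i r_i = 3·6 + 8·8 + 9·7 + 5·2 + 8·1 = 163 ≡ 9.
  S_1 = Σ v_i α_i r_i = 3·5·6 + 8·1·8 + 9·3·7 + 5·10·2 + 8·4·1 = 475 ≡ 2.
  α_i^2 mod 11 = [3, 1, 9, 1, 5].
  S_2 = Σ v_i α_i^2 r_i = 3·3·6 + 8·1·8 + 9·9·7 + 5·1·2 + 8·5·1 = 735 ≡ 9.
  S = (9, 2, 9) ≠ 0, so r is not a codeword (an error is present).
Step 3: locate the error. For a single error e at position i, S_ℓ = v_i·e·α_i^ℓ, so α_err = S_1/S_0.
  S_0^{−1} = 9^{−1} = 5 (mod 11), so α_err = 2·5 = 10 ≡ 10 = α_4. Error position i = 4.
  Consistency check: S_2/S_1 = 9·6 = 54 ≡ 10 = α_err ✓ (single-error assumption holds).
Step 4: error magnitude e = S_0/v_4 = S_0·∏_{j≠4}(α_4 − α_j) = 9·9 = 81 ≡ 4 (mod 11).
Step 5: correct position 4: c_4 = r_4 − e = 2 − 4 ≡ 9 (mod 11). Hence c = [6, 8, 7, 9, 1].
  Check: interpolating c through the α_i gives m(x) = 3 + 5·x (degree < 2) with m(α_i) = c_i for every i, so c is indeed a codeword.


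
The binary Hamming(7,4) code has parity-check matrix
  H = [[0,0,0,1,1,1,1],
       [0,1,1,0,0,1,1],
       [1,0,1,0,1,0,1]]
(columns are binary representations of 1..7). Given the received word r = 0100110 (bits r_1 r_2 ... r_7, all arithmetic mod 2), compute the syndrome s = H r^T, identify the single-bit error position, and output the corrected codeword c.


s = (0, 0, 1)^T, error position = 1, corrected codeword c = 1100110

Compute s = H r^T mod 2 one row at a time:
  s_1 = 0 + 1 + 1 + 0 = 2 ≡ 0 (mod 2).
  s_2 = 1 + 0 + 1 + 0 = 2 ≡ 0 (mod 2).
  s_3 = 0 + 0 + 1 + 0 = 1 ≡ 1 (mod 2).
s = (0, 0, 1)^T — this equals column 1 of H (binary 001), so error is at position 1.
Correct: flip bit 1 of r = 0100110 to get c = 1100110.


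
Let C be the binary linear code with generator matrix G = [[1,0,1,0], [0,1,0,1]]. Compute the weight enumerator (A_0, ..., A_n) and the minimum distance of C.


Weight distribution: A_0 = 1, A_2 = 2, A_4 = 1. Minimum distance d = 2.

Enumerate all 2^2 = 4 messages m ∈ F_2^2.
For each, compute codeword c = mG in F_2^4, then tally its weight.
  m = 00 → c = 0000, weight = 0.
  m = 10 → c = 1010, weight = 2.
  m = 01 → c = 0101, weight = 2.
  m = 11 → c = 1111, weight = 4.
Tally weights:
  weight 0: 1 codewords.
  weight 2: 2 codewords.
  weight 4: 1 codewords.
Minimum distance d = smallest w > 0 with A_w > 0 = 2.
Sanity: Σ A_w = 4 = 2^2 = 4 ✓.


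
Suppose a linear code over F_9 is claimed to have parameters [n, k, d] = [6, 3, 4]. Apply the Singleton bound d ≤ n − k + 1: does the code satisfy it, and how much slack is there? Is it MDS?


Singleton RHS = n − k + 1 = 4, slack = 0, bound satisfied, MDS.

Singleton bound: d ≤ n − k + 1.
Here n = 6, k = 3, so n − k + 1 = 4.
Given d = 4, check d ≤ 4: YES.
Slack = (n − k + 1) − d = 0.
The code is MDS (slack = 0).
Description: the claimed parameters are [6, 3, 4]_9; such a code would be MDS (meets Singleton bound).


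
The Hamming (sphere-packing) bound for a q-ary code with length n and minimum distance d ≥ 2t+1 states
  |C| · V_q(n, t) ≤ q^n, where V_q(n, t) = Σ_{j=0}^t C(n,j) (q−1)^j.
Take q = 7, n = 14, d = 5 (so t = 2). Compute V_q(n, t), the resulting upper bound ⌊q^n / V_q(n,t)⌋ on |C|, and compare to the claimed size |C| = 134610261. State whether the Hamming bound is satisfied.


V_q(n, t) = 3361, q^n = 678223072849, Hamming bound = 201792047, |C| = 134610261 ≤ bound (satisfied).

Step 1: Compute V_q(n, t) = Σ_{j=0}^2 C(n, j) (q−1)^j.
  j = 0: C(14,0)·(6)^0 = 1·1 = 1.
  j = 1: C(14,1)·(6)^1 = 14·6 = 84.
  j = 2: C(14,2)·(6)^2 = 91·36 = 3276.
  V_q(n, t) = 1 + 84 + 3276 = 3361.
Step 2: q^n = 7^14 = 678223072849.
Step 3: Hamming bound ⌊q^n / V_q(n,t)⌋ = ⌊678223072849/3361⌋ = 201792047.
Step 4: Compare |C| = 134610261 to 201792047: satisfied.
The claimed |C| lies below the Hamming bound.


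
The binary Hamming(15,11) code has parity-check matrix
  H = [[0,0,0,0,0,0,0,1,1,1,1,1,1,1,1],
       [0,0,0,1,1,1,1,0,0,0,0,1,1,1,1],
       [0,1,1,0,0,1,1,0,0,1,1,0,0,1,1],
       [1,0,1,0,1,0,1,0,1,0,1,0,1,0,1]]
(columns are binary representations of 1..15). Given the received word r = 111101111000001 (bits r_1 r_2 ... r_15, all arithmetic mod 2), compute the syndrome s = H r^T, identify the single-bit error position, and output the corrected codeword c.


s = (1, 0, 1, 1)^T, error position = 11, corrected codeword c = 111101111010001

Compute s = H r^T mod 2 one row at a time:
  s_1 = 1 + 1 + 0 + 0 + 0 + 0 + 0 + 1 = 3 ≡ 1 (mod 2).
  s_2 = 1 + 0 + 1 + 1 + 0 + 0 + 0 + 1 = 4 ≡ 0 (mod 2).
  s_3 = 1 + 1 + 1 + 1 + 0 + 0 + 0 + 1 = 5 ≡ 1 (mod 2).
  s_4 = 1 + 1 + 0 + 1 + 1 + 0 + 0 + 1 = 5 ≡ 1 (mod 2).
s = (1, 0, 1, 1)^T — this equals column 11 of H (binary 1011), so error is at position 11.
Correct: flip bit 11 of r = 111101111000001 to get c = 111101111010001.


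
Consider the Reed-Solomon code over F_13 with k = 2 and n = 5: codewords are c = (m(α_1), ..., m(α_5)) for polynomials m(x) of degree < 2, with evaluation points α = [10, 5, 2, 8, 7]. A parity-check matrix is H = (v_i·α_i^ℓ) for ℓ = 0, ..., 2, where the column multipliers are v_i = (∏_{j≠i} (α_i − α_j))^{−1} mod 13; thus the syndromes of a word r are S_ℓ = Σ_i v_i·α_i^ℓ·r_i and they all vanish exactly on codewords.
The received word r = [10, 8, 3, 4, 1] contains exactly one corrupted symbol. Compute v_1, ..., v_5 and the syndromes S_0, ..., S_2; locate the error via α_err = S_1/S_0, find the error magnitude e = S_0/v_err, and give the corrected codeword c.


S = (6, 12, 11), error at position 3, error magnitude e = 4, c = [10, 8, 12, 4, 1].

Step 1: column multipliers v_i = (∏_{j≠i}(α_i − α_j))^{−1} mod 13.
  i = 1 (α = 10): (10−5)(10−2)(10−8)(10−7) = 5·8·2·3 = 240 ≡ 6, so v_1 = 6^{−1} = 11 (mod 13).
  i = 2 (α = 5): (5−10)(5−2)(5−8)(5−7) = (−5)·3·(−3)·(−2) = −90 ≡ 1, so v_2 = 1^{−1} = 1 (mod 13).
  i = 3 (α = 2): (2−10)(2−5)(2−8)(2−7) = (−8)·(−3)·(−6)·(−5) = 720 ≡ 5, so v_3 = 5^{−1} = 8 (mod 13).
  i = 4 (α = 8): (8−10)(8−5)(8−2)(8−7) = (−2)·3·6·1 = −36 ≡ 3, so v_4 = 3^{−1} = 9 (mod 13).
  i = 5 (α = 7): (7−10)(7−5)(7−2)(7−8) = (−3)·2·5·(−1) = 30 ≡ 4, so v_5 = 4^{−1} = 10 (mod 13).
  v = [11, 1, 8, 9, 10].
Step 2: syndromes of r = [10, 8, 3, 4, 1] (all sums mod 13).
  S_0 = Σ v_i r_i = 11·10 + 1·8 + 8·3 + 9·4 + 10·1 = 188 ≡ 6.
  S_1 = Σ v_i α_i r_i = 11·10·10 + 1·5·8 + 8·2·3 + 9·8·4 + 10·7·1 = 1546 ≡ 12.
  α_i^2 mod 13 = [9, 12, 4, 12, 10].
  S_2 = Σ v_i α_i^2 r_i = 11·9·10 + 1·12·8 + 8·4·3 + 9·12·4 + 10·10·1 = 1714 ≡ 11.
  S = (6, 12, 11) ≠ 0, so r is not a codeword (an error is present).
Step 3: locate the error. For a single error e at position i, S_ℓ = v_i·e·α_i^ℓ, so α_err = S_1/S_0.
  S_0^{−1} = 6^{−1} = 11 (mod 13), so α_err = 12·11 = 132 ≡ 2 = α_3. Error position i = 3.
  Consistency check: S_2/S_1 = 11·12 = 132 ≡ 2 = α_err ✓ (single-error assumption holds).
Step 4: error magnitude e = S_0/v_3 = S_0·∏_{j≠3}(α_3 − α_j) = 6·5 = 30 ≡ 4 (mod 13).
Step 5: correct position 3: c_3 = r_3 − e = 3 − 4 ≡ 12 (mod 13). Hence c = [10, 8, 12, 4, 1].
  Check: interpolating c through the α_i gives m(x) = 6 + 3·x (degree < 2) with m(α_i) = c_i for every i, so c is indeed a codeword.


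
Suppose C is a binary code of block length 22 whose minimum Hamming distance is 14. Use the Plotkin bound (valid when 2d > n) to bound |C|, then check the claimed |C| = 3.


Plotkin bound M ≤ 4; given |C| = 3 ≤ bound (satisfied).

Check applicability: 2d = 28, n = 22.
2d − n = 6 > 0, so Plotkin applies.
Compute d/(2d−n) = 14/6 ≈ 2.3333.
⌊d/(2d−n)⌋ = 2.
Plotkin bound: M ≤ 2·2 = 4.
Given |C| = 3, check: satisfied.
This |C| is below the Plotkin bound.


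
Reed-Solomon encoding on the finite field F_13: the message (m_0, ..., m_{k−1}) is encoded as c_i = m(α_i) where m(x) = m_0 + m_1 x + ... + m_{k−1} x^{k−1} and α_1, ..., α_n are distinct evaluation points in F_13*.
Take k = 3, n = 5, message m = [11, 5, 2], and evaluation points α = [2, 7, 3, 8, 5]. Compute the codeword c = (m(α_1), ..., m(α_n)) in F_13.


c = [3, 1, 5, 10, 8]

Message polynomial: m(x) = 11 + 5·x + 2·x^2 (mod 13).
For each evaluation point α_i, compute m(α_i) mod 13:
  α_1 = 2: Horner steps 2 → 9 → 3, so m(2) = 3.
  α_2 = 7: Horner steps 2 → 6 → 1, so m(7) = 1.
  α_3 = 3: Horner steps 2 → 11 → 5, so m(3) = 5.
  α_4 = 8: Horner steps 2 → 8 → 10, so m(8) = 10.
  α_5 = 5: Horner steps 2 → 2 → 8, so m(5) = 8.
Codeword c = [3, 1, 5, 10, 8] ∈ F_13^5.


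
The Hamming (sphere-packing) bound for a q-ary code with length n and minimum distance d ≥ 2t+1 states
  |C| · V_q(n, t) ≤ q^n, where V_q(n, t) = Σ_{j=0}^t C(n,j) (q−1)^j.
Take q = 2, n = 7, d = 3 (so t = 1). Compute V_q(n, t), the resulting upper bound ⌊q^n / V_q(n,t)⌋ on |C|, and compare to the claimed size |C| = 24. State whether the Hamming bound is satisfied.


V_q(n, t) = 8, q^n = 128, Hamming bound = 16, |C| = 24 > bound (violated).

Step 1: Compute V_q(n, t) = Σ_{j=0}^1 C(n, j) (q−1)^j.
  j = 0: C(7,0)·(1)^0 = 1·1 = 1.
  j = 1: C(7,1)·(1)^1 = 7·1 = 7.
  V_q(n, t) = 1 + 7 = 8.
Step 2: q^n = 2^7 = 128.
Step 3: Hamming bound ⌊q^n / V_q(n,t)⌋ = ⌊128/8⌋ = 16.
Step 4: Compare |C| = 24 to 16: violated.
The claimed |C| lies above the Hamming bound, so no 2-ary code of length 7 with d ≥ 3 can have 24 codewords.


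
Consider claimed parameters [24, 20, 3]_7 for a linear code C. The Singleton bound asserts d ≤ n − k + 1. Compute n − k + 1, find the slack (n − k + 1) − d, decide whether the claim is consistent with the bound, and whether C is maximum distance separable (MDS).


Singleton RHS = n − k + 1 = 5, slack = 2, bound satisfied, not MDS.

Singleton bound: d ≤ n − k + 1.
Here n = 24, k = 20, so n − k + 1 = 5.
Given d = 3, check d ≤ 5: YES.
Slack = (n − k + 1) − d = 2.
The code is NOT MDS (slack = 2 > 0).
Description: the claimed parameters are [24, 20, 3]_7; such a code would be non-MDS.


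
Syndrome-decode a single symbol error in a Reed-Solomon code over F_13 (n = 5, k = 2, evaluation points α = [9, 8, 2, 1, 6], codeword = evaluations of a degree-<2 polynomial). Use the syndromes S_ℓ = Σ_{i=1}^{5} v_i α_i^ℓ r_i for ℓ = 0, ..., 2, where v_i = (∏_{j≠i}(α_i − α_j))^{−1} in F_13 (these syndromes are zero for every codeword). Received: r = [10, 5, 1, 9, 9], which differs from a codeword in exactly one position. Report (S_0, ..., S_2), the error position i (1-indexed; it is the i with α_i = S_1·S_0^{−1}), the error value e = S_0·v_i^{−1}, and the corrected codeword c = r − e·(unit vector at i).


S = (9, 2, 12), error at position 5, error magnitude e = 1, c = [10, 5, 1, 9, 8].

Step 1: column multipliers v_i = (∏_{j≠i}(α_i − α_j))^{−1} mod 13.
  i = 1 (α = 9): (9−8)(9−2)(9−1)(9−6) = 1·7·8·3 = 168 ≡ 12, so v_1 = 12^{−1} = 12 (mod 13).
  i = 2 (α = 8): (8−9)(8−2)(8−1)(8−6) = (−1)·6·7·2 = −84 ≡ 7, so v_2 = 7^{−1} = 2 (mod 13).
  i = 3 (α = 2): (2−9)(2−8)(2−1)(2−6) = (−7)·(−6)·1·(−4) = −168 ≡ 1, so v_3 = 1^{−1} = 1 (mod 13).
  i = 4 (α = 1): (1−9)(1−8)(1−2)(1−6) = (−8)·(−7)·(−1)·(−5) = 280 ≡ 7, so v_4 = 7^{−1} = 2 (mod 13).
  i = 5 (α = 6): (6−9)(6−8)(6−2)(6−1) = (−3)·(−2)·4·5 = 120 ≡ 3, so v_5 = 3^{−1} = 9 (mod 13).
  v = [12, 2, 1, 2, 9].
Step 2: syndromes of r = [10, 5, 1, 9, 9] (all sums mod 13).
  S_0 = Σ v_i r_i = 12·10 + 2·5 + 1·1 + 2·9 + 9·9 = 230 ≡ 9.
  S_1 = Σ v_i α_i r_i = 12·9·10 + 2·8·5 + 1·2·1 + 2·1·9 + 9·6·9 = 1666 ≡ 2.
  α_i^2 mod 13 = [3, 12, 4, 1, 10].
  S_2 = Σ v_i α_i^2 r_i = 12·3·10 + 2·12·5 + 1·4·1 + 2·1·9 + 9·10·9 = 1312 ≡ 12.
  S = (9, 2, 12) ≠ 0, so r is not a codeword (an error is present).
Step 3: locate the error. For a single error e at position i, S_ℓ = v_i·e·α_i^ℓ, so α_err = S_1/S_0.
  S_0^{−1} = 9^{−1} = 3 (mod 13), so α_err = 2·3 = 6 ≡ 6 = α_5. Error position i = 5.
  Consistency check: S_2/S_1 = 12·7 = 84 ≡ 6 = α_err ✓ (single-error assumption holds).
Step 4: error magnitude e = S_0/v_5 = S_0·∏_{j≠5}(α_5 − α_j) = 9·3 = 27 ≡ 1 (mod 13).
Step 5: correct position 5: c_5 = r_5 − e = 9 − 1 ≡ 8 (mod 13). Hence c = [10, 5, 1, 9, 8].
  Check: interpolating c through the α_i gives m(x) = 4 + 5·x (degree < 2) with m(α_i) = c_i for every i, so c is indeed a codeword.


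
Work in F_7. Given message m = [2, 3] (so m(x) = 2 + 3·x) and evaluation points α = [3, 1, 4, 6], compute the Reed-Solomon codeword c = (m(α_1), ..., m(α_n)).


c = [4, 5, 0, 6]

Message polynomial: m(x) = 2 + 3·x (mod 7).
For each evaluation point α_i, compute m(α_i) mod 7:
  α_1 = 3: Horner steps 3 → 4, so m(3) = 4.
  α_2 = 1: Horner steps 3 → 5, so m(1) = 5.
  α_3 = 4: Horner steps 3 → 0, so m(4) = 0.
  α_4 = 6: Horner steps 3 → 6, so m(6) = 6.
Codeword c = [4, 5, 0, 6] ∈ F_7^4.


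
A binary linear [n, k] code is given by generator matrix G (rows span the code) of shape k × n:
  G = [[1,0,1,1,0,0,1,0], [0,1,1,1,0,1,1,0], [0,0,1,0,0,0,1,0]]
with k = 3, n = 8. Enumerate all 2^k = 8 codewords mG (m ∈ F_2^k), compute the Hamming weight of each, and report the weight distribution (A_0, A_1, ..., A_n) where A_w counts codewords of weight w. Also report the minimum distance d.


Weight distribution: A_0 = 1, A_2 = 2, A_3 = 2, A_4 = 1, A_5 = 2. Minimum distance d = 2.

Enumerate all 2^3 = 8 messages m ∈ F_2^3.
For each, compute codeword c = mG in F_2^8, then tally its weight.
  m = 000 → c = 00000000, weight = 0.
  m = 100 → c = 10110010, weight = 4.
  m = 010 → c = 01110110, weight = 5.
  m = 110 → c = 11000100, weight = 3.
  m = 001 → c = 00100010, weight = 2.
  m = 101 → c = 10010000, weight = 2.
  m = 011 → c = 01010100, weight = 3.
  m = 111 → c = 11100110, weight = 5.
Tally weights:
  weight 0: 1 codewords.
  weight 2: 2 codewords.
  weight 3: 2 codewords.
  weight 4: 1 codewords.
  weight 5: 2 codewords.
Minimum distance d = smallest w > 0 with A_w > 0 = 2.
Sanity: Σ A_w = 8 = 2^3 = 8 ✓.


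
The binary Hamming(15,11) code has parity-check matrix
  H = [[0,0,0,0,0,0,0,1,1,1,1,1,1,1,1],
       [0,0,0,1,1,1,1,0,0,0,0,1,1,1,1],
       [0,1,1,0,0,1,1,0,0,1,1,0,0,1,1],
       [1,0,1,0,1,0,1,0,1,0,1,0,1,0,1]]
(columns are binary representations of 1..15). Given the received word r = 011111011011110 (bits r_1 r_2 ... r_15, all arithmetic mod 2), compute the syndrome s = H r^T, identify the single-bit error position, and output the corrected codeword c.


s = (0, 0, 1, 1)^T, error position = 3, corrected codeword c = 010111011011110

Compute s = H r^T mod 2 one row at a time:
  s_1 = 1 + 1 + 0 + 1 + 1 + 1 + 1 + 0 = 6 ≡ 0 (mod 2).
  s_2 = 1 + 1 + 1 + 0 + 1 + 1 + 1 + 0 = 6 ≡ 0 (mod 2).
  s_3 = 1 + 1 + 1 + 0 + 0 + 1 + 1 + 0 = 5 ≡ 1 (mod 2).
  s_4 = 0 + 1 + 1 + 0 + 1 + 1 + 1 + 0 = 5 ≡ 1 (mod 2).
s = (0, 0, 1, 1)^T — this equals column 3 of H (binary 0011), so error is at position 3.
Correct: flip bit 3 of r = 011111011011110 to get c = 010111011011110.


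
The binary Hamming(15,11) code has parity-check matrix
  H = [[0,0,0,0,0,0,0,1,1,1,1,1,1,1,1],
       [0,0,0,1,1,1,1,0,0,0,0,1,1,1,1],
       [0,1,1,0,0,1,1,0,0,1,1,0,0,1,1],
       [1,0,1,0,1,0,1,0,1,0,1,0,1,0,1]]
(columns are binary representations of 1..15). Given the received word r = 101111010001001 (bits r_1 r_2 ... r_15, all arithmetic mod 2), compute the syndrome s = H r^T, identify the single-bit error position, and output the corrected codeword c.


s = (1, 1, 1, 0)^T, error position = 14, corrected codeword c = 101111010001011

Compute s = H r^T mod 2 one row at a time:
  s_1 = 1 + 0 + 0 + 0 + 1 + 0 + 0 + 1 = 3 ≡ 1 (mod 2).
  s_2 = 1 + 1 + 1 + 0 + 1 + 0 + 0 + 1 = 5 ≡ 1 (mod 2).
  s_3 = 0 + 1 + 1 + 0 + 0 + 0 + 0 + 1 = 3 ≡ 1 (mod 2).
  s_4 = 1 + 1 + 1 + 0 + 0 + 0 + 0 + 1 = 4 ≡ 0 (mod 2).
s = (1, 1, 1, 0)^T — this equals column 14 of H (binary 1110), so error is at position 14.
Correct: flip bit 14 of r = 101111010001001 to get c = 101111010001011.


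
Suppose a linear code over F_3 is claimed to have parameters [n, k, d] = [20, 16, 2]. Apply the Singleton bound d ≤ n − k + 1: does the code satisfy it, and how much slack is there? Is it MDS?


Singleton RHS = n − k + 1 = 5, slack = 3, bound satisfied, not MDS.

Singleton bound: d ≤ n − k + 1.
Here n = 20, k = 16, so n − k + 1 = 5.
Given d = 2, check d ≤ 5: YES.
Slack = (n − k + 1) − d = 3.
The code is NOT MDS (slack = 3 > 0).
Description: the claimed parameters are [20, 16, 2]_3; such a code would be non-MDS.


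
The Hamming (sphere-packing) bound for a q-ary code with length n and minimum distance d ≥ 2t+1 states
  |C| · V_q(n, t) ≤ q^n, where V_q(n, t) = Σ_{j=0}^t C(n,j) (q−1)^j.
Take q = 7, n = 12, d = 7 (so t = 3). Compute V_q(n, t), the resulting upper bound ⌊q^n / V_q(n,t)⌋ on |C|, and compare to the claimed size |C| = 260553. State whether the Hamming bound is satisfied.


V_q(n, t) = 49969, q^n = 13841287201, Hamming bound = 276997, |C| = 260553 ≤ bound (satisfied).

Step 1: Compute V_q(n, t) = Σ_{j=0}^3 C(n, j) (q−1)^j.
  j = 0: C(12,0)·(6)^0 = 1·1 = 1.
  j = 1: C(12,1)·(6)^1 = 12·6 = 72.
  j = 2: C(12,2)·(6)^2 = 66·36 = 2376.
  j = 3: C(12,3)·(6)^3 = 220·216 = 47520.
  V_q(n, t) = 1 + 72 + 2376 + 47520 = 49969.
Step 2: q^n = 7^12 = 13841287201.
Step 3: Hamming bound ⌊q^n / V_q(n,t)⌋ = ⌊13841287201/49969⌋ = 276997.
Step 4: Compare |C| = 260553 to 276997: satisfied.
The claimed |C| lies below the Hamming bound.
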